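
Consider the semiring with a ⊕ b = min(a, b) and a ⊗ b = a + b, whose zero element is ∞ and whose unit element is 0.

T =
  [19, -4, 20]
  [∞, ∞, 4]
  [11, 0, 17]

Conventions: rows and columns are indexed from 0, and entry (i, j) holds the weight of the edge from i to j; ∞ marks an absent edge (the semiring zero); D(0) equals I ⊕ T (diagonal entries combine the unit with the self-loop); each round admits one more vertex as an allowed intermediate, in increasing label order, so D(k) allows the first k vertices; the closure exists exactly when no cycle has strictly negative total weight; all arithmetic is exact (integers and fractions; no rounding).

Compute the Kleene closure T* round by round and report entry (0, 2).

D(0):
  [0, -4, 20]
  [∞, 0, 4]
  [11, 0, 0]
D(1):
  [0, -4, 20]
  [∞, 0, 4]
  [11, 0, 0]
D(2):
  [0, -4, 0]
  [∞, 0, 4]
  [11, 0, 0]
D(3):
  [0, -4, 0]
  [15, 0, 4]
  [11, 0, 0]
Answer: T*[0][2] = 0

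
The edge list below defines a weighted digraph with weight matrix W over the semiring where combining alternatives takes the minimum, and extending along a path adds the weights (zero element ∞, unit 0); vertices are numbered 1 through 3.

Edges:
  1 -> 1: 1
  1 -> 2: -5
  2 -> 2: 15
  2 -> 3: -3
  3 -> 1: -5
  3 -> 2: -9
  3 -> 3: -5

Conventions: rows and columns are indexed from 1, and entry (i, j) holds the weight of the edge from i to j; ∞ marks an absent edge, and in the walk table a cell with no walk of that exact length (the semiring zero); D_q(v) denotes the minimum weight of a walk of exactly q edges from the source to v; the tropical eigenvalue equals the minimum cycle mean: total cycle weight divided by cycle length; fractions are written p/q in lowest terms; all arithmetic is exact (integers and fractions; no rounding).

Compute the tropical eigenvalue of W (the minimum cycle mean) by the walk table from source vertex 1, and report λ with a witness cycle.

q=0: [0, ∞, ∞]
q=1: [1, -5, ∞]
q=2: [2, -4, -8]
q=3: [-13, -17, -13]
Optimal cycle mean attained by: cycle 2->3->2, total (-3) + (-9), length 2.
Answer: λ = -6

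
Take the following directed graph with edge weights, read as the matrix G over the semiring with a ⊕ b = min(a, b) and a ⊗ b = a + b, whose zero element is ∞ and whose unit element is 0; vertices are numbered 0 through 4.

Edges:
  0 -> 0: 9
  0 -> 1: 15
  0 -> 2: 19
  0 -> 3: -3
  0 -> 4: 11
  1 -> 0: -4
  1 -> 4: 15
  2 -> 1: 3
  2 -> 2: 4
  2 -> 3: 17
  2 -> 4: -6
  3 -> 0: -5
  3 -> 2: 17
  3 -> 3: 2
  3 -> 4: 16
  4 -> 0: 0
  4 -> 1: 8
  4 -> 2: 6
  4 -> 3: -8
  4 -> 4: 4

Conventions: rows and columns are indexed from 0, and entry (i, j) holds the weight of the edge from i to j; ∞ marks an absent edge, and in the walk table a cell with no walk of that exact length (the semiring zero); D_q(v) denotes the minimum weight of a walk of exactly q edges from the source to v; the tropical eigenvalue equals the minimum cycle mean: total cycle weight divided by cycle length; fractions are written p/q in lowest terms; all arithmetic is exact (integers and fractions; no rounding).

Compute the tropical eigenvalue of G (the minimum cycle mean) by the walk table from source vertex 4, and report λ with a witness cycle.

q=0: [∞, ∞, ∞, ∞, 0]
q=1: [0, 8, 6, -8, 4]
q=2: [-13, 9, 9, -6, 0]
q=3: [-11, 2, 6, -16, -2]
q=4: [-21, 4, 1, -14, 0]
q=5: [-19, -6, -2, -24, -10]
Optimal cycle mean attained by: cycle 0->3->0, total (-3) + (-5), length 2.
Answer: λ = -4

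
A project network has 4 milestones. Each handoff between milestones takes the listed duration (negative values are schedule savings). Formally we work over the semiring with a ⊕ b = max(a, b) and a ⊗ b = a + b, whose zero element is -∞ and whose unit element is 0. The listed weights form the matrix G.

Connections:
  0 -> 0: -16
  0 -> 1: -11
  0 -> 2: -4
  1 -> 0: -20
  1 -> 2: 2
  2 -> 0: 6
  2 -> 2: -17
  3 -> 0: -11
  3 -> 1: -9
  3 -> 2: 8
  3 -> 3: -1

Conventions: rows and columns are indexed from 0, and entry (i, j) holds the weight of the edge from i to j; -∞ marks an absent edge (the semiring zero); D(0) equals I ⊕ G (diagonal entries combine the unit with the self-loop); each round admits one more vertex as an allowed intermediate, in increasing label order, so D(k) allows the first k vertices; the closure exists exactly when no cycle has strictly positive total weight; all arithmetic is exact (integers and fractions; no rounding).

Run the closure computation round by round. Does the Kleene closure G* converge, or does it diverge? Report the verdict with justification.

D(0):
  [0, -11, -4, -∞]
  [-20, 0, 2, -∞]
  [6, -∞, 0, -∞]
  [-11, -9, 8, 0]
Detection: at round 1, diagonal entry (2, 2) turns strictly positive.
Key observation: the cycle 2->0->2 has total weight 6 + (-4), which is strictly positive.
Answer: DIVERGES — positive cycle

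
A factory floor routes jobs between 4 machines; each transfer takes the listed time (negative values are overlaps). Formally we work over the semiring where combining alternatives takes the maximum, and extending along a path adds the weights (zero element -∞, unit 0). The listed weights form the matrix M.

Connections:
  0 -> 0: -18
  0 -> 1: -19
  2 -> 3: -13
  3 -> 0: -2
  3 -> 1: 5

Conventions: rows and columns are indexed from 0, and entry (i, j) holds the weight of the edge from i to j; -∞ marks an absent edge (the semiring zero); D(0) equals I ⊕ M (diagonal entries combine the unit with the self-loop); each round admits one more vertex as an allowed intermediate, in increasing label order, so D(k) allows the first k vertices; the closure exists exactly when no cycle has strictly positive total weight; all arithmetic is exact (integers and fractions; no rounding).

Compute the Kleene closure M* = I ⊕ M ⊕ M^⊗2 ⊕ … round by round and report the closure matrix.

D(0):
  [0, -19, -∞, -∞]
  [-∞, 0, -∞, -∞]
  [-∞, -∞, 0, -13]
  [-2, 5, -∞, 0]
D(1):
  [0, -19, -∞, -∞]
  [-∞, 0, -∞, -∞]
  [-∞, -∞, 0, -13]
  [-2, 5, -∞, 0]
D(2):
  [0, -19, -∞, -∞]
  [-∞, 0, -∞, -∞]
  [-∞, -∞, 0, -13]
  [-2, 5, -∞, 0]
D(3):
  [0, -19, -∞, -∞]
  [-∞, 0, -∞, -∞]
  [-∞, -∞, 0, -13]
  [-2, 5, -∞, 0]
D(4):
  [0, -19, -∞, -∞]
  [-∞, 0, -∞, -∞]
  [-15, -8, 0, -13]
  [-2, 5, -∞, 0]
Answer: M* = [[0, -19, -∞, -∞], [-∞, 0, -∞, -∞], [-15, -8, 0, -13], [-2, 5, -∞, 0]]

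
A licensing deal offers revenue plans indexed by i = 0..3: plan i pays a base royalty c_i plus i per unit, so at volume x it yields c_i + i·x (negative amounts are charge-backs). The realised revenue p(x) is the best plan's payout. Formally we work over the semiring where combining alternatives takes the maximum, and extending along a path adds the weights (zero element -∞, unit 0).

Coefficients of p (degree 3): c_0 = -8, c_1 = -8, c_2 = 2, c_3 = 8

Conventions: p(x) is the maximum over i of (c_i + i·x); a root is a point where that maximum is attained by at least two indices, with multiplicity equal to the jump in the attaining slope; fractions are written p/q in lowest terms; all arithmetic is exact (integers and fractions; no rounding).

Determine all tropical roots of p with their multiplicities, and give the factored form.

hull edge (i=0, c=-8) to (i=3, c=8): slope 16/3, span 3
Factored form: p(x) = 8 ⊗ (x ⊕ (-16/3)) ⊗ (x ⊕ (-16/3)) ⊗ (x ⊕ (-16/3))
Answer: roots = -16/3 (mult 3)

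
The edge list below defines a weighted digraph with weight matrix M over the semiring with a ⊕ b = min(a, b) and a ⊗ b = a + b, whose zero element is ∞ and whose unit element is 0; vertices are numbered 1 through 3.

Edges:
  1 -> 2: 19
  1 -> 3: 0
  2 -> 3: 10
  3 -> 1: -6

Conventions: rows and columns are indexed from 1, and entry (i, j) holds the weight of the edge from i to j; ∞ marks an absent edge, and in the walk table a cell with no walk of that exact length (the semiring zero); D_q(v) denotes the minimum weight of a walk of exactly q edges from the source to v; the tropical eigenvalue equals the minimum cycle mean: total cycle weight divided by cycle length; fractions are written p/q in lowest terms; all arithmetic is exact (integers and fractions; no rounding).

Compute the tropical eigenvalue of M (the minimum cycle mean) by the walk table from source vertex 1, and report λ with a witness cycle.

q=0: [0, ∞, ∞]
q=1: [∞, 19, 0]
q=2: [-6, ∞, 29]
q=3: [23, 13, -6]
Optimal cycle mean attained by: cycle 1->3->1, total 0 + (-6), length 2.
Answer: λ = -3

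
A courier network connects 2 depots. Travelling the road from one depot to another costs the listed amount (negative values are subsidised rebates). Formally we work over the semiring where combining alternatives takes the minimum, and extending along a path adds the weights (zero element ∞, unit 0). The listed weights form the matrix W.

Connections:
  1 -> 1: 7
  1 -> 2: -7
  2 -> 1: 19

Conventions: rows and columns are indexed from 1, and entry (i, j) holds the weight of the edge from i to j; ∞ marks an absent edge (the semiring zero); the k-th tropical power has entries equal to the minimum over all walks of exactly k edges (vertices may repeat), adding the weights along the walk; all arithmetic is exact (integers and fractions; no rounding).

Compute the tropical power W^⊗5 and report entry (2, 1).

W^⊗2:
  [12, 0]
  [26, 12]
W^⊗3:
  [19, 5]
  [31, 19]
W^⊗4:
  [24, 12]
  [38, 24]
W^⊗5:
  [31, 17]
  [43, 31]
Key observation: the optimum is the walk 2->1->2->1->2->1, with weight 19 + (-7) + 19 + (-7) + 19 = 43.
Optimal value attained by: walk 2->1->2->1->2->1.
Answer: (W^⊗5)[2][1] = 43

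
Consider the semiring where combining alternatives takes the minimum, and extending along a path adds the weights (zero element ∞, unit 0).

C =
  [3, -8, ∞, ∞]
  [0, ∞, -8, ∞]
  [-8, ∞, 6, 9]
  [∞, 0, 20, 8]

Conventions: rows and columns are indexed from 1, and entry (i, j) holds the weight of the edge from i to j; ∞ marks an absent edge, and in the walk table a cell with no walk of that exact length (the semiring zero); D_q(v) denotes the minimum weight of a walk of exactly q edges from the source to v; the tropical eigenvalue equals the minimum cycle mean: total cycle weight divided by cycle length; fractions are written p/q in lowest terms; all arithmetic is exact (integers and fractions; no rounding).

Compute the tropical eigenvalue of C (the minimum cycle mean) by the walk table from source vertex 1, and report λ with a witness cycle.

q=0: [0, ∞, ∞, ∞]
q=1: [3, -8, ∞, ∞]
q=2: [-8, -5, -16, ∞]
q=3: [-24, -16, -13, -7]
q=4: [-21, -32, -24, -4]
Optimal cycle mean attained by: cycle 1->2->3->1, total (-8) + (-8) + (-8), length 3.
Answer: λ = -8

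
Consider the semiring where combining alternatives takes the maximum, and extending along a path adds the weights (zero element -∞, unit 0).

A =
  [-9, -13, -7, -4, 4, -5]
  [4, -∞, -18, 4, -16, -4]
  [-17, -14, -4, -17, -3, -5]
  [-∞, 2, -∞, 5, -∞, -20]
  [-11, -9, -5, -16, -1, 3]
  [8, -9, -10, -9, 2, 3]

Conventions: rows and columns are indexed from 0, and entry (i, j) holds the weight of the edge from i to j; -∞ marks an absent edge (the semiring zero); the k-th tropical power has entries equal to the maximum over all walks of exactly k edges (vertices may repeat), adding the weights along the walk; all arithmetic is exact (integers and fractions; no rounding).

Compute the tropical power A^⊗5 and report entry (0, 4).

A^⊗2:
  [3, -2, -1, 1, 3, 7]
  [4, 6, -3, 9, 8, -1]
  [3, -12, -8, -10, -3, 0]
  [6, 7, -16, 10, -14, -2]
  [11, -6, -6, -5, 5, 6]
  [11, -5, 1, 4, 12, 6]
A^⊗3:
  [15, 3, -2, 6, 9, 10]
  [10, 11, 3, 14, 8, 11]
  [8, -8, -4, -1, 7, 3]
  [11, 12, -1, 15, 10, 3]
  [14, -2, 4, 7, 15, 9]
  [14, 6, 7, 9, 15, 15]
A^⊗4:
  [18, 8, 8, 11, 19, 13]
  [19, 16, 3, 19, 14, 14]
  [11, 1, 2, 4, 12, 10]
  [16, 17, 5, 20, 15, 13]
  [17, 9, 10, 12, 18, 18]
  [23, 11, 10, 14, 18, 18]
A^⊗5:
  [21, 13, 14, 16, 22, 22]
  [22, 21, 12, 24, 23, 17]
  [18, 6, 7, 9, 15, 15]
  [21, 22, 10, 25, 20, 18]
  [26, 14, 13, 17, 21, 21]
  [26, 16, 16, 19, 27, 21]
Key observation: the optimum is the walk 0->4->5->5->0->4, with weight 4 + 3 + 3 + 8 + 4 = 22.
Optimal value attained by: walk 0->4->5->5->0->4.
Answer: (A^⊗5)[0][4] = 22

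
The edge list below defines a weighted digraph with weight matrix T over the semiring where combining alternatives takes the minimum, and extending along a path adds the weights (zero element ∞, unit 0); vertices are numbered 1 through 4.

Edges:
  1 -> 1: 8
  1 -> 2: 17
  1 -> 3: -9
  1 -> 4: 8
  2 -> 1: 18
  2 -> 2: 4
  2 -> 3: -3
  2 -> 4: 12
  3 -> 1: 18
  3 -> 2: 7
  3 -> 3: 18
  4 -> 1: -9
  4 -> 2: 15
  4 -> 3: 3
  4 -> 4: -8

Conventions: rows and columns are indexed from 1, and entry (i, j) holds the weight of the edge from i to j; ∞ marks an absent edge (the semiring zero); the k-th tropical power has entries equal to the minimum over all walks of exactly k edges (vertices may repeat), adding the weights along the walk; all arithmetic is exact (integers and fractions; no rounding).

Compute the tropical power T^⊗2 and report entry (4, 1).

T^⊗2:
  [-1, -2, -1, 0]
  [3, 4, 1, 4]
  [25, 11, 4, 19]
  [-17, 7, -18, -16]
Key observation: the optimum is the walk 4->4->1, with weight (-8) + (-9) = -17.
Optimal value attained by: walk 4->4->1.
Answer: (T^⊗2)[4][1] = -17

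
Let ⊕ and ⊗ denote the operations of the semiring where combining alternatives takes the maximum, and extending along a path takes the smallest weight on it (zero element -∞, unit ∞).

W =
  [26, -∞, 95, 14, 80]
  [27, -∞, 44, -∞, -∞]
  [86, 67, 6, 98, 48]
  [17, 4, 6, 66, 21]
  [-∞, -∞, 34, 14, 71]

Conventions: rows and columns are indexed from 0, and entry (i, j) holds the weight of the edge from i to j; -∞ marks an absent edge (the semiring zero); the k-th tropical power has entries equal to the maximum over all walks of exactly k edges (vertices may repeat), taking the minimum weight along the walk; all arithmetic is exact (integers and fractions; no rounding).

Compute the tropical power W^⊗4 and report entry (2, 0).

W^⊗2:
  [86, 67, 34, 95, 71]
  [44, 44, 27, 44, 44]
  [27, 6, 86, 66, 80]
  [17, 6, 21, 66, 21]
  [34, 34, 34, 34, 71]
W^⊗3:
  [34, 34, 86, 66, 80]
  [27, 27, 44, 44, 44]
  [86, 67, 34, 86, 71]
  [21, 21, 21, 66, 21]
  [34, 34, 34, 34, 71]
W^⊗4:
  [86, 67, 34, 86, 71]
  [44, 44, 34, 44, 44]
  [34, 34, 86, 66, 80]
  [21, 21, 21, 66, 21]
  [34, 34, 34, 34, 71]
Key observation: the optimum is the walk 2->0->4->2->0, with weight 86 min 80 min 34 min 86 = 34.
Optimal value attained by: walk 2->0->4->2->0.
Answer: (W^⊗4)[2][0] = 34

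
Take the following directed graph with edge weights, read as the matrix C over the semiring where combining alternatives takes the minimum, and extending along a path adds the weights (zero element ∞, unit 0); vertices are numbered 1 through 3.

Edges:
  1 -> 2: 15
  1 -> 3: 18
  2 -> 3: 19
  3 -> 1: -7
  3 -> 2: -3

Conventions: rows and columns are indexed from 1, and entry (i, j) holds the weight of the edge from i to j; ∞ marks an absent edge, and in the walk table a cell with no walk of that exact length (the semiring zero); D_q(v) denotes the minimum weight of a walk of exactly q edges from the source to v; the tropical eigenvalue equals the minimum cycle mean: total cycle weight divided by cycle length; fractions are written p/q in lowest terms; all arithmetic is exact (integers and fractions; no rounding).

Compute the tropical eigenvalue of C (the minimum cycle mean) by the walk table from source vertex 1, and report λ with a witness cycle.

q=0: [0, ∞, ∞]
q=1: [∞, 15, 18]
q=2: [11, 15, 34]
q=3: [27, 26, 29]
Optimal cycle mean attained by: cycle 1->3->1, total 18 + (-7), length 2.
Answer: λ = 11/2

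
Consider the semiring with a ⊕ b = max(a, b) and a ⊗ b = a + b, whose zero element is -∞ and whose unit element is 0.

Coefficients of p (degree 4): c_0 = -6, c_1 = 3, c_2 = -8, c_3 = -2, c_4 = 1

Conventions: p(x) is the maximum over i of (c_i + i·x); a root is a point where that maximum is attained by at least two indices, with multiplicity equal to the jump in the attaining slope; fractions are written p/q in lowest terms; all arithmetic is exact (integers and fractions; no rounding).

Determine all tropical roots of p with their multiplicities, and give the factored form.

hull edge (i=0, c=-6) to (i=1, c=3): slope 9, span 1
hull edge (i=1, c=3) to (i=4, c=1): slope -2/3, span 3
Factored form: p(x) = 1 ⊗ (x ⊕ (-9)) ⊗ (x ⊕ 2/3) ⊗ (x ⊕ 2/3) ⊗ (x ⊕ 2/3)
Answer: roots = -9 (mult 1), 2/3 (mult 3)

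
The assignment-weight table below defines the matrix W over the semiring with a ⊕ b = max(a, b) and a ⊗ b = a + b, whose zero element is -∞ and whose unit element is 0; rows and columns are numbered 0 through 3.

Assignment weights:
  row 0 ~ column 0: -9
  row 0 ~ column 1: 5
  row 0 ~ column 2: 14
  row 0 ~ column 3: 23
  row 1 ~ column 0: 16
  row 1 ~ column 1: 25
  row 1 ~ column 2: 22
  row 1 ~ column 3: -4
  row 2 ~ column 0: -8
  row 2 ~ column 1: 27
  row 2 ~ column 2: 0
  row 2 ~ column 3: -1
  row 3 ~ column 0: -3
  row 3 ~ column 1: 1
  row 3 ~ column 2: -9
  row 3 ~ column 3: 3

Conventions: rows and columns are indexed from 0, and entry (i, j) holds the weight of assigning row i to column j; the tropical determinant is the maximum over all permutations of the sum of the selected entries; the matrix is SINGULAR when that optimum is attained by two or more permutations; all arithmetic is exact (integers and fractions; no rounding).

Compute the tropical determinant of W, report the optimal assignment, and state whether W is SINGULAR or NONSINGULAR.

σ = (0, 1, 2, 3): (-9) + 25 + 0 + 3 = 19
σ = (0, 1, 3, 2): (-9) + 25 + (-1) + (-9) = 6
σ = (0, 2, 1, 3): (-9) + 22 + 27 + 3 = 43
σ = (0, 2, 3, 1): (-9) + 22 + (-1) + 1 = 13
σ = (0, 3, 1, 2): (-9) + (-4) + 27 + (-9) = 5
σ = (0, 3, 2, 1): (-9) + (-4) + 0 + 1 = -12
σ = (1, 0, 2, 3): 5 + 16 + 0 + 3 = 24
σ = (1, 0, 3, 2): 5 + 16 + (-1) + (-9) = 11
σ = (1, 2, 0, 3): 5 + 22 + (-8) + 3 = 22
σ = (1, 2, 3, 0): 5 + 22 + (-1) + (-3) = 23
σ = (1, 3, 0, 2): 5 + (-4) + (-8) + (-9) = -16
σ = (1, 3, 2, 0): 5 + (-4) + 0 + (-3) = -2
σ = (2, 0, 1, 3): 14 + 16 + 27 + 3 = 60
σ = (2, 0, 3, 1): 14 + 16 + (-1) + 1 = 30
σ = (2, 1, 0, 3): 14 + 25 + (-8) + 3 = 34
σ = (2, 1, 3, 0): 14 + 25 + (-1) + (-3) = 35
σ = (2, 3, 0, 1): 14 + (-4) + (-8) + 1 = 3
σ = (2, 3, 1, 0): 14 + (-4) + 27 + (-3) = 34
σ = (3, 0, 1, 2): 23 + 16 + 27 + (-9) = 57
σ = (3, 0, 2, 1): 23 + 16 + 0 + 1 = 40
σ = (3, 1, 0, 2): 23 + 25 + (-8) + (-9) = 31
σ = (3, 1, 2, 0): 23 + 25 + 0 + (-3) = 45
σ = (3, 2, 0, 1): 23 + 22 + (-8) + 1 = 38
σ = (3, 2, 1, 0): 23 + 22 + 27 + (-3) = 69
Optimal value attained by: σ = (3, 2, 1, 0).
Answer: det⊕(W) = 69; verdict: NONSINGULAR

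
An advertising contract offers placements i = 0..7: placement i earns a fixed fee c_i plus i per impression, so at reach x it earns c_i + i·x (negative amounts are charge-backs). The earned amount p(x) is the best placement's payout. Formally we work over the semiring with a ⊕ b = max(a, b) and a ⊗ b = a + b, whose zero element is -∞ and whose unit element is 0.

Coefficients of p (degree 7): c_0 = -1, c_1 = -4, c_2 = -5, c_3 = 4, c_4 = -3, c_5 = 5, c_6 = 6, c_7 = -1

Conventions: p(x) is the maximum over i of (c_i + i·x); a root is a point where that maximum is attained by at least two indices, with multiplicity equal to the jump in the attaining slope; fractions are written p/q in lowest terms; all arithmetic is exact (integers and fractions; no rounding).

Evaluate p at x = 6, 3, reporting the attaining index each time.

p(6) = max(-1+0·6=-1, -4+1·6=2, -5+2·6=7, 4+3·6=22, -3+4·6=21, 5+5·6=35, 6+6·6=42, -1+7·6=41) = 42 (attained by i=6)
p(3) = max(-1+0·3=-1, -4+1·3=-1, -5+2·3=1, 4+3·3=13, -3+4·3=9, 5+5·3=20, 6+6·3=24, -1+7·3=20) = 24 (attained by i=6)
Answer: p(6) = 42; p(3) = 24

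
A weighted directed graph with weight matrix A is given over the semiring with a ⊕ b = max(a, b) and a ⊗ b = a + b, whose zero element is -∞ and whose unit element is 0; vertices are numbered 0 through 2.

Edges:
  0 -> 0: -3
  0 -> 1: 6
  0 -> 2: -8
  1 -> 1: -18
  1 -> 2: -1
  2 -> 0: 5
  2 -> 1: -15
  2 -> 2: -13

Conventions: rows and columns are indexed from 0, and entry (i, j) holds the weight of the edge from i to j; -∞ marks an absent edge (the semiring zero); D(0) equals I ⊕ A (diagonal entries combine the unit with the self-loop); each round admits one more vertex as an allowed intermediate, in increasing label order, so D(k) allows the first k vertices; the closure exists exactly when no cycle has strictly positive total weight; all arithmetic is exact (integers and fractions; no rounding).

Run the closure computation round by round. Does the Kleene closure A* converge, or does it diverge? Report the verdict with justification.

D(0):
  [0, 6, -8]
  [-∞, 0, -1]
  [5, -15, 0]
D(1):
  [0, 6, -8]
  [-∞, 0, -1]
  [5, 11, 0]
Detection: at round 2, diagonal entry (2, 2) turns strictly positive.
Key observation: the cycle 2->0->1->2 has total weight 5 + 6 + (-1), which is strictly positive.
Answer: DIVERGES — positive cycle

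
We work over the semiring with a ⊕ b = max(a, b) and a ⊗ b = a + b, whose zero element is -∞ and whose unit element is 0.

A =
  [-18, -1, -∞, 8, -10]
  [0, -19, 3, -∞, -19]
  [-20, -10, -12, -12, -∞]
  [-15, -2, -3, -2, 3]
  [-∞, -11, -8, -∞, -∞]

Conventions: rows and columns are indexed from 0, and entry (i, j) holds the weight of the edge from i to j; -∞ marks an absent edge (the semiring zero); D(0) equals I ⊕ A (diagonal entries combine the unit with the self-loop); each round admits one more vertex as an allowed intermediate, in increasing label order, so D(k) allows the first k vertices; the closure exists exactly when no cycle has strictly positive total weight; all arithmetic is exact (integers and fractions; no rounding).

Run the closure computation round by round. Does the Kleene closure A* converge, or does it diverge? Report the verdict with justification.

D(0):
  [0, -1, -∞, 8, -10]
  [0, 0, 3, -∞, -19]
  [-20, -10, 0, -12, -∞]
  [-15, -2, -3, 0, 3]
  [-∞, -11, -8, -∞, 0]
D(1):
  [0, -1, -∞, 8, -10]
  [0, 0, 3, 8, -10]
  [-20, -10, 0, -12, -30]
  [-15, -2, -3, 0, 3]
  [-∞, -11, -8, -∞, 0]
Detection: at round 2, diagonal entry (3, 3) turns strictly positive.
Key observation: the cycle 3->1->0->3 has total weight (-2) + 0 + 8, which is strictly positive.
Answer: DIVERGES — positive cycle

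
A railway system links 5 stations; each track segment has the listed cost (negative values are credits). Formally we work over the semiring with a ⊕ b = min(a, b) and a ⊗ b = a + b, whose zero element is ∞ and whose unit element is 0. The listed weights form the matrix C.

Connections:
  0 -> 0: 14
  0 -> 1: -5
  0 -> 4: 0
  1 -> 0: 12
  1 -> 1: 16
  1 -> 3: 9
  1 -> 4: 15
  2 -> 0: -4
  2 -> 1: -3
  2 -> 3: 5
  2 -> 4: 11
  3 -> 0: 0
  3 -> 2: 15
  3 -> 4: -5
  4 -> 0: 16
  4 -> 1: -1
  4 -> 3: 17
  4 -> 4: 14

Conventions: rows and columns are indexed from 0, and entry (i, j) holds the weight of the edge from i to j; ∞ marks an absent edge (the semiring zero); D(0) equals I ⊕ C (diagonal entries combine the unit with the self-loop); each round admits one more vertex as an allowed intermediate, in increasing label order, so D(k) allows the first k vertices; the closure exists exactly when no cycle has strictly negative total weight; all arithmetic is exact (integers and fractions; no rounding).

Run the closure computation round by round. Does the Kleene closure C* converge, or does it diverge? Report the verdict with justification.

D(0):
  [0, -5, ∞, ∞, 0]
  [12, 0, ∞, 9, 15]
  [-4, -3, 0, 5, 11]
  [0, ∞, 15, 0, -5]
  [16, -1, ∞, 17, 0]
D(1):
  [0, -5, ∞, ∞, 0]
  [12, 0, ∞, 9, 12]
  [-4, -9, 0, 5, -4]
  [0, -5, 15, 0, -5]
  [16, -1, ∞, 17, 0]
D(2):
  [0, -5, ∞, 4, 0]
  [12, 0, ∞, 9, 12]
  [-4, -9, 0, 0, -4]
  [0, -5, 15, 0, -5]
  [11, -1, ∞, 8, 0]
D(3):
  [0, -5, ∞, 4, 0]
  [12, 0, ∞, 9, 12]
  [-4, -9, 0, 0, -4]
  [0, -5, 15, 0, -5]
  [11, -1, ∞, 8, 0]
D(4):
  [0, -5, 19, 4, -1]
  [9, 0, 24, 9, 4]
  [-4, -9, 0, 0, -5]
  [0, -5, 15, 0, -5]
  [8, -1, 23, 8, 0]
D(5):
  [0, -5, 19, 4, -1]
  [9, 0, 24, 9, 4]
  [-4, -9, 0, 0, -5]
  [0, -6, 15, 0, -5]
  [8, -1, 23, 8, 0]
Key observation: every diagonal entry stays at the unit through all rounds, so no improving cycle exists.
Answer: CONVERGES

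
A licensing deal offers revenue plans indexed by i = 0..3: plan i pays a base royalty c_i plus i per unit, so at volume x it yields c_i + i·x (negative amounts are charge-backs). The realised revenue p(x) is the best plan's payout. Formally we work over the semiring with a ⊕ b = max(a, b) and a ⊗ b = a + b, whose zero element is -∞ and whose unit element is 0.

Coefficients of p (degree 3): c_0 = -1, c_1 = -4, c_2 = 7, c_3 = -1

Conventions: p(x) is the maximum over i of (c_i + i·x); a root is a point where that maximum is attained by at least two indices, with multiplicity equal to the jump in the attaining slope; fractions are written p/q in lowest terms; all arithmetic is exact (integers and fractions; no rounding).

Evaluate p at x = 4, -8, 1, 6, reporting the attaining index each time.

p(4) = max(-1+0·4=-1, -4+1·4=0, 7+2·4=15, -1+3·4=11) = 15 (attained by i=2)
p(-8) = max(-1+0·(-8)=-1, -4+1·(-8)=-12, 7+2·(-8)=-9, -1+3·(-8)=-25) = -1 (attained by i=0)
p(1) = max(-1+0·1=-1, -4+1·1=-3, 7+2·1=9, -1+3·1=2) = 9 (attained by i=2)
p(6) = max(-1+0·6=-1, -4+1·6=2, 7+2·6=19, -1+3·6=17) = 19 (attained by i=2)
Answer: p(4) = 15; p(-8) = -1; p(1) = 9; p(6) = 19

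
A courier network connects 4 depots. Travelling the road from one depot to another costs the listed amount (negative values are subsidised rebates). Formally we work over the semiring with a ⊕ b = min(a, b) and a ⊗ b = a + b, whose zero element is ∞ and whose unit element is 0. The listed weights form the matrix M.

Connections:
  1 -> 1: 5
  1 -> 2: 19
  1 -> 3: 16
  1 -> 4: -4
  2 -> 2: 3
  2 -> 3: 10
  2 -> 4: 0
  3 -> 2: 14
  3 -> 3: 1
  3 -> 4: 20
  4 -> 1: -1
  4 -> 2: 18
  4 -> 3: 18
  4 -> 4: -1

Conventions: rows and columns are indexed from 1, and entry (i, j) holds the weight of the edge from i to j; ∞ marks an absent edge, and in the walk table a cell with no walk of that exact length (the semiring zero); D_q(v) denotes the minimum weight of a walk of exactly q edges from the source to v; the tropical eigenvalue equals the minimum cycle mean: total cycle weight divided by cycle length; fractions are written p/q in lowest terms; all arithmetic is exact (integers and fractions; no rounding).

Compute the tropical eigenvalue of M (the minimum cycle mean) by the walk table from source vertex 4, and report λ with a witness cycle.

q=0: [∞, ∞, ∞, 0]
q=1: [-1, 18, 18, -1]
q=2: [-2, 17, 15, -5]
q=3: [-6, 13, 13, -6]
q=4: [-7, 12, 10, -10]
Optimal cycle mean attained by: cycle 1->4->1, total (-4) + (-1), length 2.
Answer: λ = -5/2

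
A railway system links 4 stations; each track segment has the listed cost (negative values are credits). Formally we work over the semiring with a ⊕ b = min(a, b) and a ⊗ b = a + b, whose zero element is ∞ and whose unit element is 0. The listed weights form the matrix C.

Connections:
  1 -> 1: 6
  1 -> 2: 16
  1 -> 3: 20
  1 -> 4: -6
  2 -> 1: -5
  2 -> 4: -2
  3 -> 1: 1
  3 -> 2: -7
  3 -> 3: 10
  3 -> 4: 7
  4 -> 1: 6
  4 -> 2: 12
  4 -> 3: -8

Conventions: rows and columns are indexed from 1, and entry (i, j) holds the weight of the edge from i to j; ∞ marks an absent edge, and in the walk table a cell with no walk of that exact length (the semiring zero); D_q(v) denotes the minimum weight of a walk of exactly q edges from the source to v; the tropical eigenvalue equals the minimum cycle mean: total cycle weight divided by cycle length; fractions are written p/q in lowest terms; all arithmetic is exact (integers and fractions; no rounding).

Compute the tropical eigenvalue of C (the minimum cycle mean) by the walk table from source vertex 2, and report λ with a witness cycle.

q=0: [∞, 0, ∞, ∞]
q=1: [-5, ∞, ∞, -2]
q=2: [1, 10, -10, -11]
q=3: [-9, -17, -19, -5]
q=4: [-22, -26, -13, -19]
Optimal cycle mean attained by: cycle 1->4->3->2->1, total (-6) + (-8) + (-7) + (-5), length 4.
Answer: λ = -13/2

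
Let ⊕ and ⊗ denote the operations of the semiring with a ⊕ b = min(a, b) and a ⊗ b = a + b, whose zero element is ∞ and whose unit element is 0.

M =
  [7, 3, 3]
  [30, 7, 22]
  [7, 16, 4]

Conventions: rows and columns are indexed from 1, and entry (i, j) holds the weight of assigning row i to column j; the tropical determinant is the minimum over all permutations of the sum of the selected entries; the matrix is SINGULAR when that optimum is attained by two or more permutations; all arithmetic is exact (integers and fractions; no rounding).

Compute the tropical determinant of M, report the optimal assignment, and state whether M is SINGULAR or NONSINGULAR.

σ = (1, 2, 3): 7 + 7 + 4 = 18
σ = (1, 3, 2): 7 + 22 + 16 = 45
σ = (2, 1, 3): 3 + 30 + 4 = 37
σ = (2, 3, 1): 3 + 22 + 7 = 32
σ = (3, 1, 2): 3 + 30 + 16 = 49
σ = (3, 2, 1): 3 + 7 + 7 = 17
Optimal value attained by: σ = (3, 2, 1).
Answer: det⊕(M) = 17; verdict: NONSINGULAR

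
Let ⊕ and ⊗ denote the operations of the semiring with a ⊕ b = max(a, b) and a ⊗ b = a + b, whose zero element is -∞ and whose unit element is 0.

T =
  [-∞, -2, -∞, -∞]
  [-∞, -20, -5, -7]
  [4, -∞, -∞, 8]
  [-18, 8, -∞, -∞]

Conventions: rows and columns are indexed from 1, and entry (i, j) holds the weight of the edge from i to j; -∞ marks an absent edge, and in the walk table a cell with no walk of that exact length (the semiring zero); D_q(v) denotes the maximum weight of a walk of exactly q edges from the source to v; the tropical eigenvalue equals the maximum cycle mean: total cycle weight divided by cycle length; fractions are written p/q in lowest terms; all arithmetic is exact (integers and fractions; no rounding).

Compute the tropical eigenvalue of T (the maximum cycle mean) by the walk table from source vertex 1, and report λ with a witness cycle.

q=0: [0, -∞, -∞, -∞]
q=1: [-∞, -2, -∞, -∞]
q=2: [-∞, -22, -7, -9]
q=3: [-3, -1, -27, 1]
q=4: [-17, 9, -6, -8]
Optimal cycle mean attained by: cycle 2->3->4->2, total (-5) + 8 + 8, length 3.
Answer: λ = 11/3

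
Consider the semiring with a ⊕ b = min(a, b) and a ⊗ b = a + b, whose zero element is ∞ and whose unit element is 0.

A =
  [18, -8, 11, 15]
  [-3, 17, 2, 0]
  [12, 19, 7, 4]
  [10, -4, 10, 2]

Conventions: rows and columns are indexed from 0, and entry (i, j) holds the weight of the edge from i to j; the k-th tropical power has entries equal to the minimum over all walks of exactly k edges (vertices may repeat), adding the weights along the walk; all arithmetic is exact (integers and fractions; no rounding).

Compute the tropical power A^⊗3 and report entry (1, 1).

A^⊗2:
  [-11, 9, -6, -8]
  [10, -11, 8, 2]
  [14, 0, 14, 6]
  [-7, -2, -2, -4]
A^⊗3:
  [2, -19, 0, -6]
  [-14, -2, -9, -11]
  [-3, 2, 2, 0]
  [-5, -15, 0, -2]
Key observation: the optimum is the walk 1->3->3->1, with weight 0 + 2 + (-4) = -2.
Optimal value attained by: walk 1->3->3->1.
Answer: (A^⊗3)[1][1] = -2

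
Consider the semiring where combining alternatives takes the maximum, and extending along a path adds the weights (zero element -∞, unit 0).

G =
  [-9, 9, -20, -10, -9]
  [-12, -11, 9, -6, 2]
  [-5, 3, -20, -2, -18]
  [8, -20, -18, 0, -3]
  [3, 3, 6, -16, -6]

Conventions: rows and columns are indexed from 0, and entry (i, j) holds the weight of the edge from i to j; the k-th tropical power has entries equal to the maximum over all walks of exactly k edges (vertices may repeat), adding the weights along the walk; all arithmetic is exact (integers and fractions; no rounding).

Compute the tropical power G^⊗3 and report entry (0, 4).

G^⊗2:
  [-2, 0, 18, 3, 11]
  [5, 12, 8, 7, -4]
  [6, 4, 12, -2, 5]
  [8, 17, 3, 0, -1]
  [1, 12, 12, 4, 5]
G^⊗3:
  [14, 21, 17, 16, 5]
  [15, 14, 21, 7, 14]
  [8, 15, 13, 10, 6]
  [8, 17, 26, 11, 19]
  [12, 15, 21, 10, 14]
Key observation: the optimum is the walk 0->1->4->4, with weight 9 + 2 + (-6) = 5.
Optimal value attained by: walk 0->1->4->4.
Answer: (G^⊗3)[0][4] = 5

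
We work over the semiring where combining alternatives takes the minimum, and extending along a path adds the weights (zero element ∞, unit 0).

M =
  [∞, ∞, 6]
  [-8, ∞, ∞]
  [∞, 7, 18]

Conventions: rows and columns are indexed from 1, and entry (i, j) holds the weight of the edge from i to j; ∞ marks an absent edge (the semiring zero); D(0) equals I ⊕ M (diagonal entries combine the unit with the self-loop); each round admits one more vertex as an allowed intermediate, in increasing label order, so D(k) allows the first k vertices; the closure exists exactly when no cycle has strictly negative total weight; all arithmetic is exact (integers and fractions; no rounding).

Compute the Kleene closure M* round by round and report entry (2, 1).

D(0):
  [0, ∞, 6]
  [-8, 0, ∞]
  [∞, 7, 0]
D(1):
  [0, ∞, 6]
  [-8, 0, -2]
  [∞, 7, 0]
D(2):
  [0, ∞, 6]
  [-8, 0, -2]
  [-1, 7, 0]
D(3):
  [0, 13, 6]
  [-8, 0, -2]
  [-1, 7, 0]
Answer: M*[2][1] = -8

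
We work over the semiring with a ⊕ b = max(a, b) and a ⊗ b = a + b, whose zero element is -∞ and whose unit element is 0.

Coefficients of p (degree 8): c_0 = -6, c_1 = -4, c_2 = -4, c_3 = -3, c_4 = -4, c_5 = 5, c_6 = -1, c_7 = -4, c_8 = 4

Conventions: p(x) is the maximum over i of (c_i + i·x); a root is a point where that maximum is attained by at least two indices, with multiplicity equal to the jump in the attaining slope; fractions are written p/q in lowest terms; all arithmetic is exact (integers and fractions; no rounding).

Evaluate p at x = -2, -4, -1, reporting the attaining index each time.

p(-2) = max(-6+0·(-2)=-6, -4+1·(-2)=-6, -4+2·(-2)=-8, -3+3·(-2)=-9, -4+4·(-2)=-12, 5+5·(-2)=-5, -1+6·(-2)=-13, -4+7·(-2)=-18, 4+8·(-2)=-12) = -5 (attained by i=5)
p(-4) = max(-6+0·(-4)=-6, -4+1·(-4)=-8, -4+2·(-4)=-12, -3+3·(-4)=-15, -4+4·(-4)=-20, 5+5·(-4)=-15, -1+6·(-4)=-25, -4+7·(-4)=-32, 4+8·(-4)=-28) = -6 (attained by i=0)
p(-1) = max(-6+0·(-1)=-6, -4+1·(-1)=-5, -4+2·(-1)=-6, -3+3·(-1)=-6, -4+4·(-1)=-8, 5+5·(-1)=0, -1+6·(-1)=-7, -4+7·(-1)=-11, 4+8·(-1)=-4) = 0 (attained by i=5)
Answer: p(-2) = -5; p(-4) = -6; p(-1) = 0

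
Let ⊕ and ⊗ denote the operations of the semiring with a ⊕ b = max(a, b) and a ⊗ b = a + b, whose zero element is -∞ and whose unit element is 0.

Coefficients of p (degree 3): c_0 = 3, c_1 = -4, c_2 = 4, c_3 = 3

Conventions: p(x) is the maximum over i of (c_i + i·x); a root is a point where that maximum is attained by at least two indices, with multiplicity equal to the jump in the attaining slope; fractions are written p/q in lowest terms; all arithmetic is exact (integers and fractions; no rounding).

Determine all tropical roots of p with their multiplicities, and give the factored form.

hull edge (i=0, c=3) to (i=2, c=4): slope 1/2, span 2
hull edge (i=2, c=4) to (i=3, c=3): slope -1, span 1
Factored form: p(x) = 3 ⊗ (x ⊕ (-1/2)) ⊗ (x ⊕ (-1/2)) ⊗ (x ⊕ 1)
Answer: roots = -1/2 (mult 2), 1 (mult 1)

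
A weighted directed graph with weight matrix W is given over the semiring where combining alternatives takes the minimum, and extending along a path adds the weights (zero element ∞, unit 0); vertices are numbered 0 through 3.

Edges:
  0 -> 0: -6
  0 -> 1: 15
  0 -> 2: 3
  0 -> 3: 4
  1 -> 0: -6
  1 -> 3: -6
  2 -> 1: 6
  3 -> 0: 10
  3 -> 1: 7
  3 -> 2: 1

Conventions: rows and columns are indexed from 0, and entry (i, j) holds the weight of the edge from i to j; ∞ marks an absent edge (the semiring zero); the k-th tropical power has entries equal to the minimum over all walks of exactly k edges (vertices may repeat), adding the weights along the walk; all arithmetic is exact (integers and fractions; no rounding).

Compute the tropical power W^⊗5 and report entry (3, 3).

W^⊗2:
  [-12, 9, -3, -2]
  [-12, 1, -5, -2]
  [0, ∞, ∞, 0]
  [1, 7, 13, 1]
W^⊗3:
  [-18, 3, -9, -8]
  [-18, 1, -9, -8]
  [-6, 7, 1, 4]
  [-5, 8, 2, 1]
W^⊗4:
  [-24, -3, -15, -14]
  [-24, -3, -15, -14]
  [-12, 7, -3, -2]
  [-11, 8, -2, -1]
W^⊗5:
  [-30, -9, -21, -20]
  [-30, -9, -21, -20]
  [-18, 3, -9, -8]
  [-17, 4, -8, -7]
Key observation: the optimum is the walk 3->1->0->0->0->3, with weight 7 + (-6) + (-6) + (-6) + 4 = -7.
Optimal value attained by: walk 3->1->0->0->0->3.
Answer: (W^⊗5)[3][3] = -7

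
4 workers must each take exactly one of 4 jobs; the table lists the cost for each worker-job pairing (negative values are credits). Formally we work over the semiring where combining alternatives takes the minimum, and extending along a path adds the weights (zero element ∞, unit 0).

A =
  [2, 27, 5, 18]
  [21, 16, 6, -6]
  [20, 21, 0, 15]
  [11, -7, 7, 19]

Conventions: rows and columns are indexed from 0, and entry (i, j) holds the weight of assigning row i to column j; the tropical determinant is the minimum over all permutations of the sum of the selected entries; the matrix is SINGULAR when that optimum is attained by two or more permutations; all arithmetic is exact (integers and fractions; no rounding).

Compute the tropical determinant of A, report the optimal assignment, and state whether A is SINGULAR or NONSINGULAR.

σ = (0, 1, 2, 3): 2 + 16 + 0 + 19 = 37
σ = (0, 1, 3, 2): 2 + 16 + 15 + 7 = 40
σ = (0, 2, 1, 3): 2 + 6 + 21 + 19 = 48
σ = (0, 2, 3, 1): 2 + 6 + 15 + (-7) = 16
σ = (0, 3, 1, 2): 2 + (-6) + 21 + 7 = 24
σ = (0, 3, 2, 1): 2 + (-6) + 0 + (-7) = -11
σ = (1, 0, 2, 3): 27 + 21 + 0 + 19 = 67
σ = (1, 0, 3, 2): 27 + 21 + 15 + 7 = 70
σ = (1, 2, 0, 3): 27 + 6 + 20 + 19 = 72
σ = (1, 2, 3, 0): 27 + 6 + 15 + 11 = 59
σ = (1, 3, 0, 2): 27 + (-6) + 20 + 7 = 48
σ = (1, 3, 2, 0): 27 + (-6) + 0 + 11 = 32
σ = (2, 0, 1, 3): 5 + 21 + 21 + 19 = 66
σ = (2, 0, 3, 1): 5 + 21 + 15 + (-7) = 34
σ = (2, 1, 0, 3): 5 + 16 + 20 + 19 = 60
σ = (2, 1, 3, 0): 5 + 16 + 15 + 11 = 47
σ = (2, 3, 0, 1): 5 + (-6) + 20 + (-7) = 12
σ = (2, 3, 1, 0): 5 + (-6) + 21 + 11 = 31
σ = (3, 0, 1, 2): 18 + 21 + 21 + 7 = 67
σ = (3, 0, 2, 1): 18 + 21 + 0 + (-7) = 32
σ = (3, 1, 0, 2): 18 + 16 + 20 + 7 = 61
σ = (3, 1, 2, 0): 18 + 16 + 0 + 11 = 45
σ = (3, 2, 0, 1): 18 + 6 + 20 + (-7) = 37
σ = (3, 2, 1, 0): 18 + 6 + 21 + 11 = 56
Optimal value attained by: σ = (0, 3, 2, 1).
Answer: det⊕(A) = -11; verdict: NONSINGULAR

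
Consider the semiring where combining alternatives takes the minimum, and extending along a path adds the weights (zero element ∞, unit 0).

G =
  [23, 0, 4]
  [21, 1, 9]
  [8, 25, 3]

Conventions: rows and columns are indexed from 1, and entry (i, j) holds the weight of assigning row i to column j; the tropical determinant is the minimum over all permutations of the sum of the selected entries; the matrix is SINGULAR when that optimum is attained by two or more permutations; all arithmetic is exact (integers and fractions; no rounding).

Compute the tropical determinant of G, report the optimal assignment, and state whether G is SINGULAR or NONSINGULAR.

σ = (1, 2, 3): 23 + 1 + 3 = 27
σ = (1, 3, 2): 23 + 9 + 25 = 57
σ = (2, 1, 3): 0 + 21 + 3 = 24
σ = (2, 3, 1): 0 + 9 + 8 = 17
σ = (3, 1, 2): 4 + 21 + 25 = 50
σ = (3, 2, 1): 4 + 1 + 8 = 13
Optimal value attained by: σ = (3, 2, 1).
Answer: det⊕(G) = 13; verdict: NONSINGULAR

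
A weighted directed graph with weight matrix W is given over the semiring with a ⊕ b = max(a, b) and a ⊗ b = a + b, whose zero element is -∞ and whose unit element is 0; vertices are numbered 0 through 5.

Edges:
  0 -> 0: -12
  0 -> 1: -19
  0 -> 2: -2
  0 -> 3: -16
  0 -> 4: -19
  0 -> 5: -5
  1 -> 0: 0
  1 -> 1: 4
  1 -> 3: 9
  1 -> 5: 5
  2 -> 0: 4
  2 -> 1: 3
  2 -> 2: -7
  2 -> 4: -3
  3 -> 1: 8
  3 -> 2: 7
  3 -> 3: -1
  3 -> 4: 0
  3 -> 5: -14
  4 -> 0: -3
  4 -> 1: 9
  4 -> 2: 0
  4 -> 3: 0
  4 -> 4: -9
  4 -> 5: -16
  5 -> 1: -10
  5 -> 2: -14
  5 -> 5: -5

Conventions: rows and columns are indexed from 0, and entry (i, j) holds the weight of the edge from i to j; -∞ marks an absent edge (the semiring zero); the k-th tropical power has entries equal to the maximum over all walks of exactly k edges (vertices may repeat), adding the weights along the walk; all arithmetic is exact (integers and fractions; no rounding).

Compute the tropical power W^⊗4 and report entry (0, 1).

W^⊗2:
  [2, 1, -9, -10, -5, -10]
  [4, 17, 16, 13, 9, 9]
  [3, 7, 2, 12, -10, 8]
  [11, 12, 6, 17, 4, 13]
  [9, 13, 7, 18, 0, 14]
  [-10, -6, -19, -1, -17, -5]
W^⊗3:
  [1, 5, 0, 10, -10, 6]
  [20, 21, 20, 26, 13, 22]
  [7, 20, 19, 16, 12, 12]
  [12, 25, 24, 21, 17, 17]
  [13, 26, 25, 22, 18, 18]
  [-6, 7, 6, 3, -1, -1]
W^⊗4:
  [5, 18, 17, 14, 10, 10]
  [24, 34, 33, 30, 26, 26]
  [23, 24, 23, 29, 16, 25]
  [28, 29, 28, 34, 21, 30]
  [29, 30, 29, 35, 22, 31]
  [10, 11, 10, 16, 3, 12]
Key observation: the optimum is the walk 0->2->1->3->1, with weight (-2) + 3 + 9 + 8 = 18.
Optimal value attained by: walk 0->2->1->3->1.
Answer: (W^⊗4)[0][1] = 18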